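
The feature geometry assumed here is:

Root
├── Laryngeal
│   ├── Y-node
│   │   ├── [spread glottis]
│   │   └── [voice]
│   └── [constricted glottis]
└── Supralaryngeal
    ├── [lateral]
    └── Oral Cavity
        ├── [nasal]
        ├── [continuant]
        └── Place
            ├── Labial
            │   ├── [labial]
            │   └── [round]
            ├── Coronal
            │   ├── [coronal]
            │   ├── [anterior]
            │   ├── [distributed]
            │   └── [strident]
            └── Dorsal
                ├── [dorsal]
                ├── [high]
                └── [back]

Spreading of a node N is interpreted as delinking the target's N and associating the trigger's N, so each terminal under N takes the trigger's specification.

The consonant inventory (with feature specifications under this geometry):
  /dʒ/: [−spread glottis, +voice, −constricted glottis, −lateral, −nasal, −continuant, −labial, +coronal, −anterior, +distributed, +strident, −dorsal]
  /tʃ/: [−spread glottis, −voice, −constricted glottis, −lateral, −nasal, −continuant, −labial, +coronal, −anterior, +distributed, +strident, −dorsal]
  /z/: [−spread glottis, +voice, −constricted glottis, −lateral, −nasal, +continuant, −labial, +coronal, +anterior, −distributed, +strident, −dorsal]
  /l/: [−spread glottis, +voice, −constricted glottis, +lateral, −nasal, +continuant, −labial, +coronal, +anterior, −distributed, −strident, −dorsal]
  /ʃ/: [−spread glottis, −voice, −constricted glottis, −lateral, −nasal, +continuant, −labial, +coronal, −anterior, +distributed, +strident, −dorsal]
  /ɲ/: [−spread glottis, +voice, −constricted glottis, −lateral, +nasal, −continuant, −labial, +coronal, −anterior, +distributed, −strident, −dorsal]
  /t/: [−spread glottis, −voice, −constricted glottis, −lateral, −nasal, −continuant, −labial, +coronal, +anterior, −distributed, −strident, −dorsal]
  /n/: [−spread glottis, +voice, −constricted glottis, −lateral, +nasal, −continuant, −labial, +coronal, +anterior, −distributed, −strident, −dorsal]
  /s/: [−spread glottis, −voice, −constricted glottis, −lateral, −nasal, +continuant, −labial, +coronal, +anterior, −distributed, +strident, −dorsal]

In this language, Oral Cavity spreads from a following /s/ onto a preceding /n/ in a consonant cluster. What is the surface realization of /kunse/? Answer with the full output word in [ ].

The Oral Cavity node dominates the terminals [nasal], [continuant], [labial], [round], [coronal], [anterior], [distributed], [strident], [dorsal], [high], [back].
Spreading Oral Cavity from /s/ onto /n/ replaces those values with /s/'s: [−nasal], [+continuant], [−labial], [+coronal], [+anterior], [−distributed], [+strident], [−dorsal]. Features outside Oral Cavity ([spread glottis], [voice], [constricted glottis], …) stay as in /n/.
The resulting bundle matches /z/ in the inventory; substituting it for /n/ gives [kuzse].

[kuzse]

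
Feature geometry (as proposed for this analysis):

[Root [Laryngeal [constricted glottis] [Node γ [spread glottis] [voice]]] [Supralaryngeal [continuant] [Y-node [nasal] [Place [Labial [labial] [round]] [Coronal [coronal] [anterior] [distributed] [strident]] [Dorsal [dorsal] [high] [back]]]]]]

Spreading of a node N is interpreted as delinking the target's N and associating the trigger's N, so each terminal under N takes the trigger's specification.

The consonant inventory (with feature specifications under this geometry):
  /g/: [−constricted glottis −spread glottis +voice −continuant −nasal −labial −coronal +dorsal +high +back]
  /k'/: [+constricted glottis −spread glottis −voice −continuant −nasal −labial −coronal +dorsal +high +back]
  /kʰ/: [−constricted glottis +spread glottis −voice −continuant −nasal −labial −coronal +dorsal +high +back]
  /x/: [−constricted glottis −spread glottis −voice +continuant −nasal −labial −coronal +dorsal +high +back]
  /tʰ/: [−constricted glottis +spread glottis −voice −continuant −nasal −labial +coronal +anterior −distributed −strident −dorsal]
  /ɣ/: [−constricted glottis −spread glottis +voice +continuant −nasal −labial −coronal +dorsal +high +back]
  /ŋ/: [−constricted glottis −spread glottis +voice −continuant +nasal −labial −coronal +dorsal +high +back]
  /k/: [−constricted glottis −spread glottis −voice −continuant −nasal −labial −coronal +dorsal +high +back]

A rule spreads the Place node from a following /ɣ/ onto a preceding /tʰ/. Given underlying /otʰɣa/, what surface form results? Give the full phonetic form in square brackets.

Terminals under Place in this geometry: [labial], [round], [coronal], [anterior], [distributed], [strident], [dorsal], [high], [back].
Spreading Place from /ɣ/ onto /tʰ/ replaces those values with /ɣ/'s: [−labial], [−coronal], [+dorsal], [+high], [+back]. Features outside Place ([constricted glottis], [spread glottis], [voice], …) stay as in /tʰ/.
This feature bundle is that of [kʰ], so /otʰɣa/ surfaces as [okʰɣa].

[okʰɣa]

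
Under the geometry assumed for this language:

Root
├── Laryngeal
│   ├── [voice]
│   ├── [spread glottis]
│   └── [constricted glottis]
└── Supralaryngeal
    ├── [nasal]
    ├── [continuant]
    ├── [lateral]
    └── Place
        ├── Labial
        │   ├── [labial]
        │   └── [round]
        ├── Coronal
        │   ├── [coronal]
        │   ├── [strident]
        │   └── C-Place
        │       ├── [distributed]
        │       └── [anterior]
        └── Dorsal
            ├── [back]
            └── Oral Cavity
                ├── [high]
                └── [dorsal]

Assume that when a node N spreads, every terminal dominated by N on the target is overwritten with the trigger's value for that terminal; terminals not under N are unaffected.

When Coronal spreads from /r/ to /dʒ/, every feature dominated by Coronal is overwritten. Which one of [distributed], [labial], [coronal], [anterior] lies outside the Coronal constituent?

Coronal dominates exactly [coronal], [strident], [distributed], [anterior].
[anterior], [distributed], [coronal] all lie under Coronal, so they are overwritten when Coronal spreads.
[labial] attaches under Labial, not under Coronal, so /dʒ/ retains its own value for [labial].

[labial]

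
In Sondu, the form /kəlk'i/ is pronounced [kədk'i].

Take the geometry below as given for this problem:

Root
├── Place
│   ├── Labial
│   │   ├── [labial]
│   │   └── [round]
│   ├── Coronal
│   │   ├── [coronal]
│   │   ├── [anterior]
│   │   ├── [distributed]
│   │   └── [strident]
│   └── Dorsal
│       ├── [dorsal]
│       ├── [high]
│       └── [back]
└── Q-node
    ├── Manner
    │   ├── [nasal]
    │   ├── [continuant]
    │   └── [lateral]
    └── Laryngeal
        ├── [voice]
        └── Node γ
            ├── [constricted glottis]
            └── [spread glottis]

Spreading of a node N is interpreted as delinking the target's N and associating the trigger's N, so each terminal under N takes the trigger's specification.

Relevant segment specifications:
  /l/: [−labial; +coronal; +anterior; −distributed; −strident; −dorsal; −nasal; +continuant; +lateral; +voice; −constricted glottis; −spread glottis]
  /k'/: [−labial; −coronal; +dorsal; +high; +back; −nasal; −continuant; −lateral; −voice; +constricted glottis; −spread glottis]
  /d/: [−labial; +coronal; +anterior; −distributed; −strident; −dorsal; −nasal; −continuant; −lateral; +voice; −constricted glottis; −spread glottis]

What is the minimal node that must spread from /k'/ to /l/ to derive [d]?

Feature comparison: [continuant], [lateral] differ between /l/ and [d]; the remaining terminals match.
These terminals are all dominated by Manner, and no proper subconstituent of Manner covers them all; Manner is their lowest common ancestor.
If Manner spreads, every terminal under it takes /k'/'s value, producing [d] as observed.
Since [voice], [constricted glottis] are preserved even though /k'/ disagrees there, no node above Manner spread.

Manner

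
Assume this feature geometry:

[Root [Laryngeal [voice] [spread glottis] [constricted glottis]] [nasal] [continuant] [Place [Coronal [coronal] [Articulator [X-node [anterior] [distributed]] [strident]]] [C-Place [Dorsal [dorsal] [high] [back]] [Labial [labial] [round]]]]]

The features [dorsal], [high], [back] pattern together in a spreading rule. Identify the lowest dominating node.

[dorsal]: Root → Place → C-Place → Dorsal → [dorsal].
[high]: Root → Place → C-Place → Dorsal → [high].
[back] lies under Dorsal (below Place).
The listed terminals split across distinct daughters of Dorsal, so Dorsal itself is the smallest node containing them all.

Dorsal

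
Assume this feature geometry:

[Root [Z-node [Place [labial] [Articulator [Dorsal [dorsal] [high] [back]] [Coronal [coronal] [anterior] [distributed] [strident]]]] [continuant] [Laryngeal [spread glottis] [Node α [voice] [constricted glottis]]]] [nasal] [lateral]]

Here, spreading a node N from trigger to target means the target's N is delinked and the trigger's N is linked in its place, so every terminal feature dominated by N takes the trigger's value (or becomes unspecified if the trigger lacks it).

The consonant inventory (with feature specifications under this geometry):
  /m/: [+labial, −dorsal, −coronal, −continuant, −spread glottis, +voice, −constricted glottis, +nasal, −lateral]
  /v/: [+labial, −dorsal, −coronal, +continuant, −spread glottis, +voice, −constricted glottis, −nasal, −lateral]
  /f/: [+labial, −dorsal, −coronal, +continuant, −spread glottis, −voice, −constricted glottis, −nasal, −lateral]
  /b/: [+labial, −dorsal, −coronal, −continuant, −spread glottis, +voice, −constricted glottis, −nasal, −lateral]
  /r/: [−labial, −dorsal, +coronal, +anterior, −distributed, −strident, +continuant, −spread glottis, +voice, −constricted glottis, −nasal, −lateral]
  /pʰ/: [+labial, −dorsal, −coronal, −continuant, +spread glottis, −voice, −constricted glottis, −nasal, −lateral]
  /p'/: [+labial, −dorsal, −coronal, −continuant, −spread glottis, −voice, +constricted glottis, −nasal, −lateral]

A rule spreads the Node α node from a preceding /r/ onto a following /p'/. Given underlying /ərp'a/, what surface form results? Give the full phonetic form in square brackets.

Terminals under Node α in this geometry: [voice], [constricted glottis].
The target acquires /r/'s values for everything under Node α — [+voice], [−constricted glottis] — while keeping its own [labial], [dorsal], [coronal], ….
This feature bundle is that of [b], so /ərp'a/ surfaces as [ərba].

[ərba]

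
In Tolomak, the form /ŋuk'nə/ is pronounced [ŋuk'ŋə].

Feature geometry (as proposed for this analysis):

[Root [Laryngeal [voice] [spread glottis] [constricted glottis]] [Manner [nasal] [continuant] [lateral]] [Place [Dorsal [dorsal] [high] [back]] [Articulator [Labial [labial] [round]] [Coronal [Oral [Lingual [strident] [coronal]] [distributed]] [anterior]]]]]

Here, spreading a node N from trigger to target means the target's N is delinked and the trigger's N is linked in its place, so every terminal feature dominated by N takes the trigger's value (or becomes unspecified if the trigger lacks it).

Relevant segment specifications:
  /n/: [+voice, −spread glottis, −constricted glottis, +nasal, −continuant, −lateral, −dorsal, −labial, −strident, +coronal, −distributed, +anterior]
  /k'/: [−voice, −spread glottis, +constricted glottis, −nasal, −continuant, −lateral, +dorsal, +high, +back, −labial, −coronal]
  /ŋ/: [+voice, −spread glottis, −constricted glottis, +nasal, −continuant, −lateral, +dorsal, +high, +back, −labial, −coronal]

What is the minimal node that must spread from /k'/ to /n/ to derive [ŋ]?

The alternation /n/ → [ŋ] changes [coronal], [anterior], [distributed], [strident], [dorsal], [high], [back] and nothing else.
In this geometry the lowest node dominating all of them is Place: every daughter of Place dominates only a proper subset, so no lower node suffices.
Delinking /n/'s Place and associating /k'/'s Place gives precisely the feature bundle of [ŋ].
[voice], [nasal] — on which /k'/ differs from /n/ — are unchanged, so Root cannot have spread; the constituent is no larger than Place.

Place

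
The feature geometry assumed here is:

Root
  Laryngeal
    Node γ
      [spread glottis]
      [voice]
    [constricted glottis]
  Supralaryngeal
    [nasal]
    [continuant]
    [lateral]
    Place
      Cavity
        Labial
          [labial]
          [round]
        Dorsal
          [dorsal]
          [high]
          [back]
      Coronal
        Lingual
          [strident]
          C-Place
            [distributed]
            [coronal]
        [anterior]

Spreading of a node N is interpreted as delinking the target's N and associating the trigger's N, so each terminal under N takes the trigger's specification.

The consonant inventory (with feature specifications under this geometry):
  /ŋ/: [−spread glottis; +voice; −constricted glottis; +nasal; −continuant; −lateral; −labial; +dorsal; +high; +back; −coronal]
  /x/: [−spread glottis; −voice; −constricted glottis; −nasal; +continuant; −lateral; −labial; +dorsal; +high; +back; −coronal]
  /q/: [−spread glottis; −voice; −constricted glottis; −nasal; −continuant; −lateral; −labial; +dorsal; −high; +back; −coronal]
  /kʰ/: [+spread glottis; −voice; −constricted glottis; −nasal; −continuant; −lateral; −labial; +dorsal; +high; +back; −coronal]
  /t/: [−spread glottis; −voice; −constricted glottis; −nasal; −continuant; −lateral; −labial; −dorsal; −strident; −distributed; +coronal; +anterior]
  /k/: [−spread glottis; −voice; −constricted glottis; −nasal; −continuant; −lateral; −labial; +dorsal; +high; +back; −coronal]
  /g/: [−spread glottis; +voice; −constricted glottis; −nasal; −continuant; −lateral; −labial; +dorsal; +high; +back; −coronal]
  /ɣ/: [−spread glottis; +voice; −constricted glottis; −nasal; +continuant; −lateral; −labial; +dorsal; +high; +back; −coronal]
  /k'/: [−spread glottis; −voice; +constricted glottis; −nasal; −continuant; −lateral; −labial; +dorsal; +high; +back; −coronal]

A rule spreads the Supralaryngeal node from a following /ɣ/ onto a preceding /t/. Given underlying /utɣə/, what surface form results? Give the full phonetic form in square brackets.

[uxɣə]

Supralaryngeal immediately or transitively dominates [nasal], [continuant], [lateral], [labial], [round], [dorsal], [high], [back], [strident], [distributed], [coronal], [anterior].
The target acquires /ɣ/'s values for everything under Supralaryngeal — [−nasal], [+continuant], [−lateral], [−labial], [+dorsal], [+high], [+back], [−coronal] — while keeping its own [spread glottis], [voice], [constricted glottis].
This feature bundle is that of [x], so /utɣə/ surfaces as [uxɣə].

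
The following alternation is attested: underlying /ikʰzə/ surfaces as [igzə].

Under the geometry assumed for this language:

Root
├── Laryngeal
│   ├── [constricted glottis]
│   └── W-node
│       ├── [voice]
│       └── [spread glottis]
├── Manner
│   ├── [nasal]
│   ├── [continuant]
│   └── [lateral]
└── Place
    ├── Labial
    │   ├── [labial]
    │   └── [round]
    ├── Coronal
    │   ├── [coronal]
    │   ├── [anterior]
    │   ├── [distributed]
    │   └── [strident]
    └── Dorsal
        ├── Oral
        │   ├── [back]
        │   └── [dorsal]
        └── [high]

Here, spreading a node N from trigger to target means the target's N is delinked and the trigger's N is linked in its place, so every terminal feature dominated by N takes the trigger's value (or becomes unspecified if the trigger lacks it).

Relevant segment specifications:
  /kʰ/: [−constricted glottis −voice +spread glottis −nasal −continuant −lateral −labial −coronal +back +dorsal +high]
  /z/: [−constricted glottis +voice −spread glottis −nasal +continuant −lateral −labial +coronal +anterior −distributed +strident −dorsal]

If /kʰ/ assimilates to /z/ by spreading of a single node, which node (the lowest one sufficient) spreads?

/kʰ/ and [g] differ in [voice], [spread glottis]; every other specified feature is identical.
In this geometry the lowest node dominating all of them is W-node: every daughter of W-node dominates only a proper subset, so no lower node suffices.
Spreading W-node from /z/ overwrites each of those terminals with /z/'s values, yielding exactly [g].
Features on which the two segments disagree outside W-node, such as [coronal], [continuant], are unchanged — nothing dominating them spread, and W-node is the minimal sufficient constituent.

W-node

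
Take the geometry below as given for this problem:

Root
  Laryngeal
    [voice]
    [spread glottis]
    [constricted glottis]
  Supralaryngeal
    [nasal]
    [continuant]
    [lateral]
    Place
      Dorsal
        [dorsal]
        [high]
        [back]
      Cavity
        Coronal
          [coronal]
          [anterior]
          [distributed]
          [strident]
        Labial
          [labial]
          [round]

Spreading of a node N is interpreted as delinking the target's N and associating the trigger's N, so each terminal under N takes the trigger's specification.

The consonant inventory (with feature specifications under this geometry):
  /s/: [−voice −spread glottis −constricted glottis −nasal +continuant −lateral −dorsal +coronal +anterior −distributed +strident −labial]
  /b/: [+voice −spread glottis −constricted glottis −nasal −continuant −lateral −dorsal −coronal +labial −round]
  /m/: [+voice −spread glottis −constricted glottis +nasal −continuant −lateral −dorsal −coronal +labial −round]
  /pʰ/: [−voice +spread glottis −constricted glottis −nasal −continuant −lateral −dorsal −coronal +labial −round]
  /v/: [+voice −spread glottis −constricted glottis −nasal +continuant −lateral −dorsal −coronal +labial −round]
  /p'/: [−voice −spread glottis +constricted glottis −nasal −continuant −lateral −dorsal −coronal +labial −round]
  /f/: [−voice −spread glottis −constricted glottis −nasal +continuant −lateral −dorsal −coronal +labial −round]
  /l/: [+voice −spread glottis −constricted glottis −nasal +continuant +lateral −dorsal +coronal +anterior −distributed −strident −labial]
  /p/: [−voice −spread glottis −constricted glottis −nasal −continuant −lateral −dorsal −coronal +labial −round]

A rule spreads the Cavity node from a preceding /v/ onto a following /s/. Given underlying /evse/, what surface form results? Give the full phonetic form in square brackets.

The Cavity node dominates the terminals [coronal], [anterior], [distributed], [strident], [labial], [round].
Spreading Cavity from /v/ onto /s/ replaces those values with /v/'s: [−coronal], [+labial], [−round]. Features outside Cavity ([voice], [spread glottis], [constricted glottis], …) stay as in /s/.
Among the inventory, only /f/ has exactly this specification, giving the surface form [evfe].

[evfe]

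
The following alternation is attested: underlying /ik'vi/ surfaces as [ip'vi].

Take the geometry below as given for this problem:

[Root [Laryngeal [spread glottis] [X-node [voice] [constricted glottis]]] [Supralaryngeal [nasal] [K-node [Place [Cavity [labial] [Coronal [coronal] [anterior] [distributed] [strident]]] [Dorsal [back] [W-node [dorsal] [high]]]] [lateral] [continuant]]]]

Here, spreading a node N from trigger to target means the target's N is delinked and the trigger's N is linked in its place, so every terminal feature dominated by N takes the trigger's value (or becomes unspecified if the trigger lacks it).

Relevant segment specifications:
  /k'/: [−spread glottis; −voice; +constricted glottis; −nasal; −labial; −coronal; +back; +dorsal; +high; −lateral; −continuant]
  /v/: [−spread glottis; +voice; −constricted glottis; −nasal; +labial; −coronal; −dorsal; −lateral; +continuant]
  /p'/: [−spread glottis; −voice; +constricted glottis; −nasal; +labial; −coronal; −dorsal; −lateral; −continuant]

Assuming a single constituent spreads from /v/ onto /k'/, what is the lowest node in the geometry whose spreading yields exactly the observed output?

/k'/ and [p'] differ in [labial], [dorsal], [high], [back]; every other specified feature is identical.
The smallest constituent containing every changed terminal is Place — each of its daughters lacks at least one of the affected features.
If Place spreads, every terminal under it takes /v/'s value, producing [p'] as observed.
Had K-node or a higher node spread, [continuant] would have taken /v/'s value; it stays as in /k'/, confirming the spreading constituent is exactly Place.

Place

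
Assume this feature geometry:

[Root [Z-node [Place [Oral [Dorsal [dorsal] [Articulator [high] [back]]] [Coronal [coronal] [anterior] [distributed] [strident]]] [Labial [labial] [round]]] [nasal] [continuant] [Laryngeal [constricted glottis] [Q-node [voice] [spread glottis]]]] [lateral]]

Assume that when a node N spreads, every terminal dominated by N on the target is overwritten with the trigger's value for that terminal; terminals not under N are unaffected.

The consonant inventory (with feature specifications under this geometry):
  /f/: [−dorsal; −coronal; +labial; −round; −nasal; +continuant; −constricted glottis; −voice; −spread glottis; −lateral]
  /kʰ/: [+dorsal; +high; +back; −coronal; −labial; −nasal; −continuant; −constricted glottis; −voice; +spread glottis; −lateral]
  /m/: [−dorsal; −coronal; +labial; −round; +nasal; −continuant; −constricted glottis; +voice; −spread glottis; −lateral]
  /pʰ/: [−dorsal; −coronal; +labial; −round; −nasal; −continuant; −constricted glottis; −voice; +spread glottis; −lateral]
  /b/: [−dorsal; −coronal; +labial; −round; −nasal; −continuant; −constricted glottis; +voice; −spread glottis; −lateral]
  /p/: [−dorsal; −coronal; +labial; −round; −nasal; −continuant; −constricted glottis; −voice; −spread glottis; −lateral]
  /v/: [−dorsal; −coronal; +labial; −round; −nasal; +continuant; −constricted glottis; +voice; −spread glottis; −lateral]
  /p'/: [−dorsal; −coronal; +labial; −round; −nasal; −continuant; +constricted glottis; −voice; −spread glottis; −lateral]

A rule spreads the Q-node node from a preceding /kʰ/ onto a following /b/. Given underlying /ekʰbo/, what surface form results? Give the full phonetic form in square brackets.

[ekʰpʰo]

Terminals under Q-node in this geometry: [voice], [spread glottis].
The target acquires /kʰ/'s values for everything under Q-node — [−voice], [+spread glottis] — while keeping its own [dorsal], [coronal], [labial], ….
Among the inventory, only /pʰ/ has exactly this specification, giving the surface form [ekʰpʰo].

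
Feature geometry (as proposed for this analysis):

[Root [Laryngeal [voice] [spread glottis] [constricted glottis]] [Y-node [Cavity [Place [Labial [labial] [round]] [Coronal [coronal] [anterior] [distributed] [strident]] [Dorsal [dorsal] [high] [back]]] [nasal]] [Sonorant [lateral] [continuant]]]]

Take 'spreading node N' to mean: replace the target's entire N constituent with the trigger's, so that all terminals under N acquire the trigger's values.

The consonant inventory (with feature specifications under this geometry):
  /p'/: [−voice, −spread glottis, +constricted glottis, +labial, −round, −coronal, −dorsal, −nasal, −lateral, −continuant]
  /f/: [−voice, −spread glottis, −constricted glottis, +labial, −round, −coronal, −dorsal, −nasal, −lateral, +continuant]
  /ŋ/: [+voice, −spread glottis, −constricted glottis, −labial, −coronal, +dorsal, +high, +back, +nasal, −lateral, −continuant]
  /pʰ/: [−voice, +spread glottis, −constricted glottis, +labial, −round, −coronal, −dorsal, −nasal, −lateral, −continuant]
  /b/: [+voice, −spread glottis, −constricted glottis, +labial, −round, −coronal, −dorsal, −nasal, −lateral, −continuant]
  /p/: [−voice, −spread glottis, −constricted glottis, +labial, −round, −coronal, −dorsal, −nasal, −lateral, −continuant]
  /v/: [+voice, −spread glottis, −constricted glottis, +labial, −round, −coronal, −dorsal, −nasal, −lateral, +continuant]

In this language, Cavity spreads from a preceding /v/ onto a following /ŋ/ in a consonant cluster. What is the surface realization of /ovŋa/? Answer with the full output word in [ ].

Cavity immediately or transitively dominates [labial], [round], [coronal], [anterior], [distributed], [strident], [dorsal], [high], [back], [nasal].
Spreading Cavity from /v/ onto /ŋ/ replaces those values with /v/'s: [+labial], [−round], [−coronal], [−dorsal], [−nasal]. Features outside Cavity ([voice], [spread glottis], [constricted glottis], …) stay as in /ŋ/.
Among the inventory, only /b/ has exactly this specification, giving the surface form [ovba].

[ovba]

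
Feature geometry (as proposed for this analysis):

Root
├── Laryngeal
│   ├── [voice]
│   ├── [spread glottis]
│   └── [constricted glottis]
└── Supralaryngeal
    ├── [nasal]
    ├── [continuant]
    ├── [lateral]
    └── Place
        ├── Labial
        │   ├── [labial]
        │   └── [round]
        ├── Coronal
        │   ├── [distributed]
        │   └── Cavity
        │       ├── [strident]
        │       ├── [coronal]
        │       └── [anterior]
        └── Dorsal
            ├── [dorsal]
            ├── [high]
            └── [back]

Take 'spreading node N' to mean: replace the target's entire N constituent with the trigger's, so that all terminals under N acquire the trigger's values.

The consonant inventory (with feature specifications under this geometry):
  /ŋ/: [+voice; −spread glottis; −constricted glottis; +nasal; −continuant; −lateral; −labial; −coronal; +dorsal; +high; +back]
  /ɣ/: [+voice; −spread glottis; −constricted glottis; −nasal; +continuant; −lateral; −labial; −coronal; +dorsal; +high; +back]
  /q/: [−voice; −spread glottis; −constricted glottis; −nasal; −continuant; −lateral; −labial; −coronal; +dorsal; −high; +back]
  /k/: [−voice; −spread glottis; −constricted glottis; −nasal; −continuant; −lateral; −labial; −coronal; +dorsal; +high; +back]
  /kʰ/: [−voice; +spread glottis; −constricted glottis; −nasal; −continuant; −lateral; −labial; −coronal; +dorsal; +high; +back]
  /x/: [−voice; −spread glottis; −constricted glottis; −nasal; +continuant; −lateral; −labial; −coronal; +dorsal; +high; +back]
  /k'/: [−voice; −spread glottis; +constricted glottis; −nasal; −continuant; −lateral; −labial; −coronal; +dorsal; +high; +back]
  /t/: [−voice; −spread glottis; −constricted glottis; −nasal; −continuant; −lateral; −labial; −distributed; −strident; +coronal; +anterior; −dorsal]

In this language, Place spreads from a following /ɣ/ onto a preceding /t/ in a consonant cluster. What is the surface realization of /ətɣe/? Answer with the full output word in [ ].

Terminals under Place in this geometry: [labial], [round], [distributed], [strident], [coronal], [anterior], [dorsal], [high], [back].
Spreading Place from /ɣ/ onto /t/ replaces those values with /ɣ/'s: [−labial], [−coronal], [+dorsal], [+high], [+back]. Features outside Place ([voice], [spread glottis], [constricted glottis], …) stay as in /t/.
This feature bundle is that of [k], so /ətɣe/ surfaces as [əkɣe].

[əkɣe]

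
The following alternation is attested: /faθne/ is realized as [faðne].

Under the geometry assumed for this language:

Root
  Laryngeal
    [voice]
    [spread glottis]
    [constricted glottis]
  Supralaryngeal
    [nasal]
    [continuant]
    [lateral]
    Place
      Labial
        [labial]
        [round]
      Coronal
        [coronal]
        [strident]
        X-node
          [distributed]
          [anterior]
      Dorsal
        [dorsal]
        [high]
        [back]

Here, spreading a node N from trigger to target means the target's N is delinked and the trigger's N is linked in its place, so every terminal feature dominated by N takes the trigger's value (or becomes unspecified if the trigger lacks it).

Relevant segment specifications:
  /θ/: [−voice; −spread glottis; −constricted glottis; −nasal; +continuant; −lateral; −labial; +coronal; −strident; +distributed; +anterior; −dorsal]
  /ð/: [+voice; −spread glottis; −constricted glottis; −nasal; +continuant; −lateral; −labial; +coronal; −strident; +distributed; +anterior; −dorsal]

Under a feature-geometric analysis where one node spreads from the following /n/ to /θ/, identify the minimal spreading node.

Feature comparison: [voice] differs between /θ/ and [ð]; the remaining terminals match.
Only a single terminal changes, and /n/ supplies the new value, so [voice] itself is the minimal spreading constituent.
[distributed], [continuant] stay as in /θ/ although /n/ differs there, so no node dominating them spread; among the remaining candidates [voice] is the lowest that derives the output.

[voice]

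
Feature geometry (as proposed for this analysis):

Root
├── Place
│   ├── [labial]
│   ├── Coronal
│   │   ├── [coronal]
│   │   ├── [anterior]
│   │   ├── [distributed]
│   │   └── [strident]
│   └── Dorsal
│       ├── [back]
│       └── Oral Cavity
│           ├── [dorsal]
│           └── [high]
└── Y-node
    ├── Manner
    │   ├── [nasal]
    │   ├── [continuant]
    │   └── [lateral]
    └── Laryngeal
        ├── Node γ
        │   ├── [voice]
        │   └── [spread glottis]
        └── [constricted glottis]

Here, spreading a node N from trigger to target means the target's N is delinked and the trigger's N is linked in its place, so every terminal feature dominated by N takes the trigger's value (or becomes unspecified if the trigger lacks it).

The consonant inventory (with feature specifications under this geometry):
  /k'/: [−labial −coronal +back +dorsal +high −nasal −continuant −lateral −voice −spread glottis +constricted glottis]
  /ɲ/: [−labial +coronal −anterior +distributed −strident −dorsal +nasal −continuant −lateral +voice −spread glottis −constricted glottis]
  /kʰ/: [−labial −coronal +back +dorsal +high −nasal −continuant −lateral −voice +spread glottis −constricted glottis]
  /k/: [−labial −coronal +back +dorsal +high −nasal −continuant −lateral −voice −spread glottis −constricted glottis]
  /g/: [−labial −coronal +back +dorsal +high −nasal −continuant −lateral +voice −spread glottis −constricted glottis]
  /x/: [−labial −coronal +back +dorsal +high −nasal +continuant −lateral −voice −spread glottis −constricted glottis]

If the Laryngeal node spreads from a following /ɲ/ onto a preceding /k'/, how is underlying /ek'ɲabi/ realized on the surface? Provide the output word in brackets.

[egɲabi]

Laryngeal immediately or transitively dominates [voice], [spread glottis], [constricted glottis].
The target acquires /ɲ/'s values for everything under Laryngeal — [+voice], [−spread glottis], [−constricted glottis] — while keeping its own [labial], [coronal], [back], ….
The resulting bundle matches /g/ in the inventory; substituting it for /k'/ gives [egɲabi].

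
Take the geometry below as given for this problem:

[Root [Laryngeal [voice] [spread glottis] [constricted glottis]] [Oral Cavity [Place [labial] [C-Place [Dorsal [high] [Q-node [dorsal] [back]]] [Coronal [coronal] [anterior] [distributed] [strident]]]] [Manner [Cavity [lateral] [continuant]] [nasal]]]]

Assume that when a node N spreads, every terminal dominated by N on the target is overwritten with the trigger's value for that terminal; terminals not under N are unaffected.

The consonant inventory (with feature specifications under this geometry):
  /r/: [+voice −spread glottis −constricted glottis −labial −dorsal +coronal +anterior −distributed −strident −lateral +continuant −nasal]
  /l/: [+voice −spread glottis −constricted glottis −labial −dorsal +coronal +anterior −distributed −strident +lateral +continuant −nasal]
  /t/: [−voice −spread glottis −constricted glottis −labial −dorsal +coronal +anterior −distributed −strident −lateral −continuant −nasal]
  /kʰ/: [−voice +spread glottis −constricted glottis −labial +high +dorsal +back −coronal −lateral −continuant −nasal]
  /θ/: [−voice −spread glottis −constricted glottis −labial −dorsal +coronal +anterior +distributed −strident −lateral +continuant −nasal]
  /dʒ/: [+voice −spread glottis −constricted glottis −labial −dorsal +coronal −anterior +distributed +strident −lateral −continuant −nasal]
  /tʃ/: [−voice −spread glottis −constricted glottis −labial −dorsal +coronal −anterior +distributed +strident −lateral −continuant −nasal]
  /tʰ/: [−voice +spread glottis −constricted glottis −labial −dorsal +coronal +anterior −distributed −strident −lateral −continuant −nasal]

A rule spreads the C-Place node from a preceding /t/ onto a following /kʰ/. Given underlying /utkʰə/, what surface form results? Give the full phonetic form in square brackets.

Terminals under C-Place in this geometry: [high], [dorsal], [back], [coronal], [anterior], [distributed], [strident].
After delinking /kʰ/'s C-Place and linking /t/'s, the affected terminals become [−dorsal], [+coronal], [+anterior], [−distributed], [−strident]; [voice], [spread glottis], [constricted glottis], … (outside C-Place) are retained from /kʰ/.
This feature bundle is that of [tʰ], so /utkʰə/ surfaces as [uttʰə].

[uttʰə]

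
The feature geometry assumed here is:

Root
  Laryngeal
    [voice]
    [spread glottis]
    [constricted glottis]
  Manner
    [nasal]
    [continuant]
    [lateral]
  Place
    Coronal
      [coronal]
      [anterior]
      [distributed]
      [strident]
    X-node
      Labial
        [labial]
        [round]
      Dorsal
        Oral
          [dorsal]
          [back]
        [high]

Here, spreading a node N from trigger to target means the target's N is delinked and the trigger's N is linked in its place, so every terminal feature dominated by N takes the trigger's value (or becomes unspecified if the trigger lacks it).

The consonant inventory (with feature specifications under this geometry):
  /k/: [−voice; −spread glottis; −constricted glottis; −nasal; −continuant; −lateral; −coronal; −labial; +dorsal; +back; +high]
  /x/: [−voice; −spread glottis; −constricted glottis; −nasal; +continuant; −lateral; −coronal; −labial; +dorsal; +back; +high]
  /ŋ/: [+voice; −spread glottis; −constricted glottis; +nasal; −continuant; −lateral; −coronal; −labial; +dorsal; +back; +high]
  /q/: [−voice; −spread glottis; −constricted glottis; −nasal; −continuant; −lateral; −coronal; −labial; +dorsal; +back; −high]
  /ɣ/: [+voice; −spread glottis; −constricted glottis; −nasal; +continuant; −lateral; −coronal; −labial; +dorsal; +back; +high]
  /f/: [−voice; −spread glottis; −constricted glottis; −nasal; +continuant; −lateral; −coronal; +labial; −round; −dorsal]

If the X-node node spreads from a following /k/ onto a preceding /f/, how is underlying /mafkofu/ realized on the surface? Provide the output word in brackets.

[maxkofu]

Terminals under X-node in this geometry: [labial], [round], [dorsal], [back], [high].
Spreading X-node from /k/ onto /f/ replaces those values with /k/'s: [−labial], [+dorsal], [+back], [+high]. Features outside X-node ([voice], [spread glottis], [constricted glottis], …) stay as in /f/.
This feature bundle is that of [x], so /mafkofu/ surfaces as [maxkofu].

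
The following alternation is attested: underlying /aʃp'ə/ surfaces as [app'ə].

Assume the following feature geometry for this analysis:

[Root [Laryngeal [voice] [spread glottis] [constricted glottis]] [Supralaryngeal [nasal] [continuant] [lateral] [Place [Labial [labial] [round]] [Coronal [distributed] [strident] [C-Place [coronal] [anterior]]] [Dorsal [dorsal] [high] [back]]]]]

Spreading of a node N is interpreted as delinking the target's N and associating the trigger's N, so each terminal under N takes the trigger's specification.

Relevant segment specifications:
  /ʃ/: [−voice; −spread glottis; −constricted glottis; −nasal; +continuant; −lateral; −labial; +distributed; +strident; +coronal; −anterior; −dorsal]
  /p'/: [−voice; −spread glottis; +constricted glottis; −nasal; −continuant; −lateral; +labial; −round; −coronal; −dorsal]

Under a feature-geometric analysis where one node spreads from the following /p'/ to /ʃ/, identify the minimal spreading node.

/ʃ/ and [p] differ in [continuant], [labial], [round], [coronal], [anterior], [distributed], [strident]; every other specified feature is identical.
In this geometry the lowest node dominating all of them is Supralaryngeal: every daughter of Supralaryngeal dominates only a proper subset, so no lower node suffices.
If Supralaryngeal spreads, every terminal under it takes /p'/'s value, producing [p] as observed.
Had Root spread, [constricted glottis] would have taken /p'/'s value; it stays as in /ʃ/, confirming the spreading constituent is exactly Supralaryngeal.

Supralaryngeal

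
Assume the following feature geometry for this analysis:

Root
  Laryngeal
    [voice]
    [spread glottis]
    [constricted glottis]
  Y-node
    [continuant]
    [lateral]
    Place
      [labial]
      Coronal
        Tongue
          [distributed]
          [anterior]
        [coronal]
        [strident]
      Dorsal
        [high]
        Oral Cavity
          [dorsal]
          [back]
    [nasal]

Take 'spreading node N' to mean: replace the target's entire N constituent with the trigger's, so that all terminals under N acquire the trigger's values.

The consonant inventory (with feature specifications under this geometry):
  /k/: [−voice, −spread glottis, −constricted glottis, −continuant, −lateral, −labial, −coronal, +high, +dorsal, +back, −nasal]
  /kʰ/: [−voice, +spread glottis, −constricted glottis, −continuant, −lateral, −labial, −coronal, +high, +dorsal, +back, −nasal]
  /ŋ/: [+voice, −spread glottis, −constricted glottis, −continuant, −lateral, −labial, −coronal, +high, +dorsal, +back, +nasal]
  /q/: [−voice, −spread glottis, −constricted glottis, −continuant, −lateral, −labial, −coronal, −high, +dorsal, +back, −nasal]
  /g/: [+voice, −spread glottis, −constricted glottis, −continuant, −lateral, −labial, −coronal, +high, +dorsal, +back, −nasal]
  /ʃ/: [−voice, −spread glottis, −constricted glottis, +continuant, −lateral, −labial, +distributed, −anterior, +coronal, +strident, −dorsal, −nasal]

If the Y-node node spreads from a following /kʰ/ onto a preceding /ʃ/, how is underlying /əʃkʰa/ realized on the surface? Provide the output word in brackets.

Terminals under Y-node in this geometry: [continuant], [lateral], [labial], [distributed], [anterior], [coronal], [strident], [high], [dorsal], [back], [nasal].
Spreading Y-node from /kʰ/ onto /ʃ/ replaces those values with /kʰ/'s: [−continuant], [−lateral], [−labial], [−coronal], [+high], [+dorsal], [+back], [−nasal]. Features outside Y-node ([voice], [spread glottis], [constricted glottis]) stay as in /ʃ/.
Among the inventory, only /k/ has exactly this specification, giving the surface form [əkkʰa].

[əkkʰa]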